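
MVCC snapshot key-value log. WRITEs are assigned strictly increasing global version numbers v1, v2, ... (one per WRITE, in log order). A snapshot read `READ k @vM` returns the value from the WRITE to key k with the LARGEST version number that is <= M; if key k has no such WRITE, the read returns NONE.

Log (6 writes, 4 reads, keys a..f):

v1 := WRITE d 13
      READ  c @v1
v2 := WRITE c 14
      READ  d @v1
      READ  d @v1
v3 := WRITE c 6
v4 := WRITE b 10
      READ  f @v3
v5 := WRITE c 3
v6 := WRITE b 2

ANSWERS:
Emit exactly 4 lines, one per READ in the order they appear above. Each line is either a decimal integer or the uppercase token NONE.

v1: WRITE d=13  (d history now [(1, 13)])
READ c @v1: history=[] -> no version <= 1 -> NONE
v2: WRITE c=14  (c history now [(2, 14)])
READ d @v1: history=[(1, 13)] -> pick v1 -> 13
READ d @v1: history=[(1, 13)] -> pick v1 -> 13
v3: WRITE c=6  (c history now [(2, 14), (3, 6)])
v4: WRITE b=10  (b history now [(4, 10)])
READ f @v3: history=[] -> no version <= 3 -> NONE
v5: WRITE c=3  (c history now [(2, 14), (3, 6), (5, 3)])
v6: WRITE b=2  (b history now [(4, 10), (6, 2)])

Answer: NONE
13
13
NONE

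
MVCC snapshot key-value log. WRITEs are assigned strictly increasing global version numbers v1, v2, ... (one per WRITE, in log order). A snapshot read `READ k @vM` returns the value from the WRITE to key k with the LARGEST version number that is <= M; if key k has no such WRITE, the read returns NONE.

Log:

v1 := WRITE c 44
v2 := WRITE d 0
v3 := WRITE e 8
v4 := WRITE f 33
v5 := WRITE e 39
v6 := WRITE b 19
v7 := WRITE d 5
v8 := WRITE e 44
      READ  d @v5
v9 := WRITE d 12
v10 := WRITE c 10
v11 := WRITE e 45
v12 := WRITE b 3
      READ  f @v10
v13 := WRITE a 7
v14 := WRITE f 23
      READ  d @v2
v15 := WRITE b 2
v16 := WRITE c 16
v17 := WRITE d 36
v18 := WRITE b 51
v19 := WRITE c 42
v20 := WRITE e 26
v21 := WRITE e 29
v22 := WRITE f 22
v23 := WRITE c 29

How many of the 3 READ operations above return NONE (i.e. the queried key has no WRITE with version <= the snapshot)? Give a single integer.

v1: WRITE c=44  (c history now [(1, 44)])
v2: WRITE d=0  (d history now [(2, 0)])
v3: WRITE e=8  (e history now [(3, 8)])
v4: WRITE f=33  (f history now [(4, 33)])
v5: WRITE e=39  (e history now [(3, 8), (5, 39)])
v6: WRITE b=19  (b history now [(6, 19)])
v7: WRITE d=5  (d history now [(2, 0), (7, 5)])
v8: WRITE e=44  (e history now [(3, 8), (5, 39), (8, 44)])
READ d @v5: history=[(2, 0), (7, 5)] -> pick v2 -> 0
v9: WRITE d=12  (d history now [(2, 0), (7, 5), (9, 12)])
v10: WRITE c=10  (c history now [(1, 44), (10, 10)])
v11: WRITE e=45  (e history now [(3, 8), (5, 39), (8, 44), (11, 45)])
v12: WRITE b=3  (b history now [(6, 19), (12, 3)])
READ f @v10: history=[(4, 33)] -> pick v4 -> 33
v13: WRITE a=7  (a history now [(13, 7)])
v14: WRITE f=23  (f history now [(4, 33), (14, 23)])
READ d @v2: history=[(2, 0), (7, 5), (9, 12)] -> pick v2 -> 0
v15: WRITE b=2  (b history now [(6, 19), (12, 3), (15, 2)])
v16: WRITE c=16  (c history now [(1, 44), (10, 10), (16, 16)])
v17: WRITE d=36  (d history now [(2, 0), (7, 5), (9, 12), (17, 36)])
v18: WRITE b=51  (b history now [(6, 19), (12, 3), (15, 2), (18, 51)])
v19: WRITE c=42  (c history now [(1, 44), (10, 10), (16, 16), (19, 42)])
v20: WRITE e=26  (e history now [(3, 8), (5, 39), (8, 44), (11, 45), (20, 26)])
v21: WRITE e=29  (e history now [(3, 8), (5, 39), (8, 44), (11, 45), (20, 26), (21, 29)])
v22: WRITE f=22  (f history now [(4, 33), (14, 23), (22, 22)])
v23: WRITE c=29  (c history now [(1, 44), (10, 10), (16, 16), (19, 42), (23, 29)])
Read results in order: ['0', '33', '0']
NONE count = 0

Answer: 0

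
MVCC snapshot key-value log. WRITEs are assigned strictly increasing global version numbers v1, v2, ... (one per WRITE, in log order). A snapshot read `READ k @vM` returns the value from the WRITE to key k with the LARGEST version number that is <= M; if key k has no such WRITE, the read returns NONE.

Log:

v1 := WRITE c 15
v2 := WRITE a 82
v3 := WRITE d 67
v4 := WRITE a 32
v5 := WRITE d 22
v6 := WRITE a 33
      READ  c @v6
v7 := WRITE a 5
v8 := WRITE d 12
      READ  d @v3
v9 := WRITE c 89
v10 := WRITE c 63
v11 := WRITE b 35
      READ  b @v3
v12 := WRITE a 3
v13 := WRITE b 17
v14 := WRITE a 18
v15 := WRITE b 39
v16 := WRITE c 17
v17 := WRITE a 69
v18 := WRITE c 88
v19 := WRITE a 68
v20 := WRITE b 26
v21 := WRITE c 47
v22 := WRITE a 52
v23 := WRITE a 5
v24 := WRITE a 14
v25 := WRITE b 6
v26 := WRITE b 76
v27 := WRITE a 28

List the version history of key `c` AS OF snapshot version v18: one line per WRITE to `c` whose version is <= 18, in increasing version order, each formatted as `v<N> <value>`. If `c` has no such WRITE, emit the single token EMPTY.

Answer: v1 15
v9 89
v10 63
v16 17
v18 88

Derivation:
Scan writes for key=c with version <= 18:
  v1 WRITE c 15 -> keep
  v2 WRITE a 82 -> skip
  v3 WRITE d 67 -> skip
  v4 WRITE a 32 -> skip
  v5 WRITE d 22 -> skip
  v6 WRITE a 33 -> skip
  v7 WRITE a 5 -> skip
  v8 WRITE d 12 -> skip
  v9 WRITE c 89 -> keep
  v10 WRITE c 63 -> keep
  v11 WRITE b 35 -> skip
  v12 WRITE a 3 -> skip
  v13 WRITE b 17 -> skip
  v14 WRITE a 18 -> skip
  v15 WRITE b 39 -> skip
  v16 WRITE c 17 -> keep
  v17 WRITE a 69 -> skip
  v18 WRITE c 88 -> keep
  v19 WRITE a 68 -> skip
  v20 WRITE b 26 -> skip
  v21 WRITE c 47 -> drop (> snap)
  v22 WRITE a 52 -> skip
  v23 WRITE a 5 -> skip
  v24 WRITE a 14 -> skip
  v25 WRITE b 6 -> skip
  v26 WRITE b 76 -> skip
  v27 WRITE a 28 -> skip
Collected: [(1, 15), (9, 89), (10, 63), (16, 17), (18, 88)]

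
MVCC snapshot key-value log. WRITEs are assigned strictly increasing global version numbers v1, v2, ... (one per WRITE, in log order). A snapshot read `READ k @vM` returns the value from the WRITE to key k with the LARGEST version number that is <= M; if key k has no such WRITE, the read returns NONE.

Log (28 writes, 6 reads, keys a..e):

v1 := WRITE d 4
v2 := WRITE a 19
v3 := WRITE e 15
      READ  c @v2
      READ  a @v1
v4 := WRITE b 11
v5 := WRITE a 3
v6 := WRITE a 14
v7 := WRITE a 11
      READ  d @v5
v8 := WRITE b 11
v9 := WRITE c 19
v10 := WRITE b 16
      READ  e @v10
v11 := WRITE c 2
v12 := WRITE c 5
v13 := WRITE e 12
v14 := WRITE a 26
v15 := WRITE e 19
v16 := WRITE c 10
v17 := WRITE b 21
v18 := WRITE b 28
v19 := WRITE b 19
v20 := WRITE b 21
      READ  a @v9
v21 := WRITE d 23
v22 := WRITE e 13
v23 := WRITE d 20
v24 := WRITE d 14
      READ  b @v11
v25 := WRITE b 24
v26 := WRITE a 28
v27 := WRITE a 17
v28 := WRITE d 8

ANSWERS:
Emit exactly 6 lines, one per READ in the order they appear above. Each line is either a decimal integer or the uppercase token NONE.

Answer: NONE
NONE
4
15
11
16

Derivation:
v1: WRITE d=4  (d history now [(1, 4)])
v2: WRITE a=19  (a history now [(2, 19)])
v3: WRITE e=15  (e history now [(3, 15)])
READ c @v2: history=[] -> no version <= 2 -> NONE
READ a @v1: history=[(2, 19)] -> no version <= 1 -> NONE
v4: WRITE b=11  (b history now [(4, 11)])
v5: WRITE a=3  (a history now [(2, 19), (5, 3)])
v6: WRITE a=14  (a history now [(2, 19), (5, 3), (6, 14)])
v7: WRITE a=11  (a history now [(2, 19), (5, 3), (6, 14), (7, 11)])
READ d @v5: history=[(1, 4)] -> pick v1 -> 4
v8: WRITE b=11  (b history now [(4, 11), (8, 11)])
v9: WRITE c=19  (c history now [(9, 19)])
v10: WRITE b=16  (b history now [(4, 11), (8, 11), (10, 16)])
READ e @v10: history=[(3, 15)] -> pick v3 -> 15
v11: WRITE c=2  (c history now [(9, 19), (11, 2)])
v12: WRITE c=5  (c history now [(9, 19), (11, 2), (12, 5)])
v13: WRITE e=12  (e history now [(3, 15), (13, 12)])
v14: WRITE a=26  (a history now [(2, 19), (5, 3), (6, 14), (7, 11), (14, 26)])
v15: WRITE e=19  (e history now [(3, 15), (13, 12), (15, 19)])
v16: WRITE c=10  (c history now [(9, 19), (11, 2), (12, 5), (16, 10)])
v17: WRITE b=21  (b history now [(4, 11), (8, 11), (10, 16), (17, 21)])
v18: WRITE b=28  (b history now [(4, 11), (8, 11), (10, 16), (17, 21), (18, 28)])
v19: WRITE b=19  (b history now [(4, 11), (8, 11), (10, 16), (17, 21), (18, 28), (19, 19)])
v20: WRITE b=21  (b history now [(4, 11), (8, 11), (10, 16), (17, 21), (18, 28), (19, 19), (20, 21)])
READ a @v9: history=[(2, 19), (5, 3), (6, 14), (7, 11), (14, 26)] -> pick v7 -> 11
v21: WRITE d=23  (d history now [(1, 4), (21, 23)])
v22: WRITE e=13  (e history now [(3, 15), (13, 12), (15, 19), (22, 13)])
v23: WRITE d=20  (d history now [(1, 4), (21, 23), (23, 20)])
v24: WRITE d=14  (d history now [(1, 4), (21, 23), (23, 20), (24, 14)])
READ b @v11: history=[(4, 11), (8, 11), (10, 16), (17, 21), (18, 28), (19, 19), (20, 21)] -> pick v10 -> 16
v25: WRITE b=24  (b history now [(4, 11), (8, 11), (10, 16), (17, 21), (18, 28), (19, 19), (20, 21), (25, 24)])
v26: WRITE a=28  (a history now [(2, 19), (5, 3), (6, 14), (7, 11), (14, 26), (26, 28)])
v27: WRITE a=17  (a history now [(2, 19), (5, 3), (6, 14), (7, 11), (14, 26), (26, 28), (27, 17)])
v28: WRITE d=8  (d history now [(1, 4), (21, 23), (23, 20), (24, 14), (28, 8)])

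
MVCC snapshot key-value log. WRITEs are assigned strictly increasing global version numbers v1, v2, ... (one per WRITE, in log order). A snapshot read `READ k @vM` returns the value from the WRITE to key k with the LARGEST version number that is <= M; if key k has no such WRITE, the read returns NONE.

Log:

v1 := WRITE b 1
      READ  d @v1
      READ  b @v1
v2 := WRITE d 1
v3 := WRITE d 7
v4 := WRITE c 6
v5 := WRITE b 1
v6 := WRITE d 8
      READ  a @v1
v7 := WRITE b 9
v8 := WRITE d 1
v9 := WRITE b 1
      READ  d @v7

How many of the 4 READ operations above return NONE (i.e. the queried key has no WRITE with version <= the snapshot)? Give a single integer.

Answer: 2

Derivation:
v1: WRITE b=1  (b history now [(1, 1)])
READ d @v1: history=[] -> no version <= 1 -> NONE
READ b @v1: history=[(1, 1)] -> pick v1 -> 1
v2: WRITE d=1  (d history now [(2, 1)])
v3: WRITE d=7  (d history now [(2, 1), (3, 7)])
v4: WRITE c=6  (c history now [(4, 6)])
v5: WRITE b=1  (b history now [(1, 1), (5, 1)])
v6: WRITE d=8  (d history now [(2, 1), (3, 7), (6, 8)])
READ a @v1: history=[] -> no version <= 1 -> NONE
v7: WRITE b=9  (b history now [(1, 1), (5, 1), (7, 9)])
v8: WRITE d=1  (d history now [(2, 1), (3, 7), (6, 8), (8, 1)])
v9: WRITE b=1  (b history now [(1, 1), (5, 1), (7, 9), (9, 1)])
READ d @v7: history=[(2, 1), (3, 7), (6, 8), (8, 1)] -> pick v6 -> 8
Read results in order: ['NONE', '1', 'NONE', '8']
NONE count = 2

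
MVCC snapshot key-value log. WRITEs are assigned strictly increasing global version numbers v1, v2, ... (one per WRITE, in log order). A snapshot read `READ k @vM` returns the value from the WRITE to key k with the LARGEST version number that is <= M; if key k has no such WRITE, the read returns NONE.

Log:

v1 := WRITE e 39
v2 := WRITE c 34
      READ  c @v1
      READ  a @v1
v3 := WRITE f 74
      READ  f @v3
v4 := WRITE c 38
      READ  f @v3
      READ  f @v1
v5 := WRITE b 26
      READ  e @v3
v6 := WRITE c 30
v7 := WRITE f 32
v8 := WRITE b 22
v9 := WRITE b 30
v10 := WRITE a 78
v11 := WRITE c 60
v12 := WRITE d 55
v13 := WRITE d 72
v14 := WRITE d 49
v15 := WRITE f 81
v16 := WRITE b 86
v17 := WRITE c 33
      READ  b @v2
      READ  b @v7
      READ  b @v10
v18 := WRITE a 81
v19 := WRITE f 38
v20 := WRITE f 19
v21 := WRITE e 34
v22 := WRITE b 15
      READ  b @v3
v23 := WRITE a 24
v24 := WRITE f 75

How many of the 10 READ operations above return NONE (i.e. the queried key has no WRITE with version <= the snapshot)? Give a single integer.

v1: WRITE e=39  (e history now [(1, 39)])
v2: WRITE c=34  (c history now [(2, 34)])
READ c @v1: history=[(2, 34)] -> no version <= 1 -> NONE
READ a @v1: history=[] -> no version <= 1 -> NONE
v3: WRITE f=74  (f history now [(3, 74)])
READ f @v3: history=[(3, 74)] -> pick v3 -> 74
v4: WRITE c=38  (c history now [(2, 34), (4, 38)])
READ f @v3: history=[(3, 74)] -> pick v3 -> 74
READ f @v1: history=[(3, 74)] -> no version <= 1 -> NONE
v5: WRITE b=26  (b history now [(5, 26)])
READ e @v3: history=[(1, 39)] -> pick v1 -> 39
v6: WRITE c=30  (c history now [(2, 34), (4, 38), (6, 30)])
v7: WRITE f=32  (f history now [(3, 74), (7, 32)])
v8: WRITE b=22  (b history now [(5, 26), (8, 22)])
v9: WRITE b=30  (b history now [(5, 26), (8, 22), (9, 30)])
v10: WRITE a=78  (a history now [(10, 78)])
v11: WRITE c=60  (c history now [(2, 34), (4, 38), (6, 30), (11, 60)])
v12: WRITE d=55  (d history now [(12, 55)])
v13: WRITE d=72  (d history now [(12, 55), (13, 72)])
v14: WRITE d=49  (d history now [(12, 55), (13, 72), (14, 49)])
v15: WRITE f=81  (f history now [(3, 74), (7, 32), (15, 81)])
v16: WRITE b=86  (b history now [(5, 26), (8, 22), (9, 30), (16, 86)])
v17: WRITE c=33  (c history now [(2, 34), (4, 38), (6, 30), (11, 60), (17, 33)])
READ b @v2: history=[(5, 26), (8, 22), (9, 30), (16, 86)] -> no version <= 2 -> NONE
READ b @v7: history=[(5, 26), (8, 22), (9, 30), (16, 86)] -> pick v5 -> 26
READ b @v10: history=[(5, 26), (8, 22), (9, 30), (16, 86)] -> pick v9 -> 30
v18: WRITE a=81  (a history now [(10, 78), (18, 81)])
v19: WRITE f=38  (f history now [(3, 74), (7, 32), (15, 81), (19, 38)])
v20: WRITE f=19  (f history now [(3, 74), (7, 32), (15, 81), (19, 38), (20, 19)])
v21: WRITE e=34  (e history now [(1, 39), (21, 34)])
v22: WRITE b=15  (b history now [(5, 26), (8, 22), (9, 30), (16, 86), (22, 15)])
READ b @v3: history=[(5, 26), (8, 22), (9, 30), (16, 86), (22, 15)] -> no version <= 3 -> NONE
v23: WRITE a=24  (a history now [(10, 78), (18, 81), (23, 24)])
v24: WRITE f=75  (f history now [(3, 74), (7, 32), (15, 81), (19, 38), (20, 19), (24, 75)])
Read results in order: ['NONE', 'NONE', '74', '74', 'NONE', '39', 'NONE', '26', '30', 'NONE']
NONE count = 5

Answer: 5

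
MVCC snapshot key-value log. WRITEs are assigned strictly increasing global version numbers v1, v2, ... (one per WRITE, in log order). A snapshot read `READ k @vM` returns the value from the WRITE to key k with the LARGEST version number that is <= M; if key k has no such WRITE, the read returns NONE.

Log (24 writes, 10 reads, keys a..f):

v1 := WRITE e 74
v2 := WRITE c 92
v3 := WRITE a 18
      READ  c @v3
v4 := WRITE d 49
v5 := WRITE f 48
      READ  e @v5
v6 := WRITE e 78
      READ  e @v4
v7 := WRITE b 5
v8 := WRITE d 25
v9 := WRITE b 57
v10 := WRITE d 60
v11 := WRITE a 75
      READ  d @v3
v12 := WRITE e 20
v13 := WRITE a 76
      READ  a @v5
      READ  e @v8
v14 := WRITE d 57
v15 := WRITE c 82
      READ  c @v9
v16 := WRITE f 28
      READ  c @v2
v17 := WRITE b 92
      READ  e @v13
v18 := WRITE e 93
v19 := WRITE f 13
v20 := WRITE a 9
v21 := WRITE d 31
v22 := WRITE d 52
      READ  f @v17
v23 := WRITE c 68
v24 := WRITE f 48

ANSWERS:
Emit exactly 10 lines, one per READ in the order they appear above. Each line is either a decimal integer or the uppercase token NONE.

v1: WRITE e=74  (e history now [(1, 74)])
v2: WRITE c=92  (c history now [(2, 92)])
v3: WRITE a=18  (a history now [(3, 18)])
READ c @v3: history=[(2, 92)] -> pick v2 -> 92
v4: WRITE d=49  (d history now [(4, 49)])
v5: WRITE f=48  (f history now [(5, 48)])
READ e @v5: history=[(1, 74)] -> pick v1 -> 74
v6: WRITE e=78  (e history now [(1, 74), (6, 78)])
READ e @v4: history=[(1, 74), (6, 78)] -> pick v1 -> 74
v7: WRITE b=5  (b history now [(7, 5)])
v8: WRITE d=25  (d history now [(4, 49), (8, 25)])
v9: WRITE b=57  (b history now [(7, 5), (9, 57)])
v10: WRITE d=60  (d history now [(4, 49), (8, 25), (10, 60)])
v11: WRITE a=75  (a history now [(3, 18), (11, 75)])
READ d @v3: history=[(4, 49), (8, 25), (10, 60)] -> no version <= 3 -> NONE
v12: WRITE e=20  (e history now [(1, 74), (6, 78), (12, 20)])
v13: WRITE a=76  (a history now [(3, 18), (11, 75), (13, 76)])
READ a @v5: history=[(3, 18), (11, 75), (13, 76)] -> pick v3 -> 18
READ e @v8: history=[(1, 74), (6, 78), (12, 20)] -> pick v6 -> 78
v14: WRITE d=57  (d history now [(4, 49), (8, 25), (10, 60), (14, 57)])
v15: WRITE c=82  (c history now [(2, 92), (15, 82)])
READ c @v9: history=[(2, 92), (15, 82)] -> pick v2 -> 92
v16: WRITE f=28  (f history now [(5, 48), (16, 28)])
READ c @v2: history=[(2, 92), (15, 82)] -> pick v2 -> 92
v17: WRITE b=92  (b history now [(7, 5), (9, 57), (17, 92)])
READ e @v13: history=[(1, 74), (6, 78), (12, 20)] -> pick v12 -> 20
v18: WRITE e=93  (e history now [(1, 74), (6, 78), (12, 20), (18, 93)])
v19: WRITE f=13  (f history now [(5, 48), (16, 28), (19, 13)])
v20: WRITE a=9  (a history now [(3, 18), (11, 75), (13, 76), (20, 9)])
v21: WRITE d=31  (d history now [(4, 49), (8, 25), (10, 60), (14, 57), (21, 31)])
v22: WRITE d=52  (d history now [(4, 49), (8, 25), (10, 60), (14, 57), (21, 31), (22, 52)])
READ f @v17: history=[(5, 48), (16, 28), (19, 13)] -> pick v16 -> 28
v23: WRITE c=68  (c history now [(2, 92), (15, 82), (23, 68)])
v24: WRITE f=48  (f history now [(5, 48), (16, 28), (19, 13), (24, 48)])

Answer: 92
74
74
NONE
18
78
92
92
20
28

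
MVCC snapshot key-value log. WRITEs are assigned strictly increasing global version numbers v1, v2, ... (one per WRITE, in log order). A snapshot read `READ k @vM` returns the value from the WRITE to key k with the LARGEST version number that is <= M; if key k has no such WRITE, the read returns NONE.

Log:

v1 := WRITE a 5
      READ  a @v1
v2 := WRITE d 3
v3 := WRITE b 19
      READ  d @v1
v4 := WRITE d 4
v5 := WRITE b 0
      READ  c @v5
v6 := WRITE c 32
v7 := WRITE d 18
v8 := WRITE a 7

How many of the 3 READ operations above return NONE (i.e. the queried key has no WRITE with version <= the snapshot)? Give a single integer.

Answer: 2

Derivation:
v1: WRITE a=5  (a history now [(1, 5)])
READ a @v1: history=[(1, 5)] -> pick v1 -> 5
v2: WRITE d=3  (d history now [(2, 3)])
v3: WRITE b=19  (b history now [(3, 19)])
READ d @v1: history=[(2, 3)] -> no version <= 1 -> NONE
v4: WRITE d=4  (d history now [(2, 3), (4, 4)])
v5: WRITE b=0  (b history now [(3, 19), (5, 0)])
READ c @v5: history=[] -> no version <= 5 -> NONE
v6: WRITE c=32  (c history now [(6, 32)])
v7: WRITE d=18  (d history now [(2, 3), (4, 4), (7, 18)])
v8: WRITE a=7  (a history now [(1, 5), (8, 7)])
Read results in order: ['5', 'NONE', 'NONE']
NONE count = 2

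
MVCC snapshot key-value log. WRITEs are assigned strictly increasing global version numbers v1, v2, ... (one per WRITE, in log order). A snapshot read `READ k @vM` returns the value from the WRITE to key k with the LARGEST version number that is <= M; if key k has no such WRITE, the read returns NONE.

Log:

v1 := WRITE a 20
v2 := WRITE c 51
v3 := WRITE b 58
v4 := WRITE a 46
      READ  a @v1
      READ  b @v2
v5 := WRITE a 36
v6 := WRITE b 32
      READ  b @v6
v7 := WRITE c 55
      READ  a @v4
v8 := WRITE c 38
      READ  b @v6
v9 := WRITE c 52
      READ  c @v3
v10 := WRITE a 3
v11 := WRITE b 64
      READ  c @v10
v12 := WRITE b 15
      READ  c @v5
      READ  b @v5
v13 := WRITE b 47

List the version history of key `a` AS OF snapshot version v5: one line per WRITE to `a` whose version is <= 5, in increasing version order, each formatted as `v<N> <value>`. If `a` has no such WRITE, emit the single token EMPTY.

Answer: v1 20
v4 46
v5 36

Derivation:
Scan writes for key=a with version <= 5:
  v1 WRITE a 20 -> keep
  v2 WRITE c 51 -> skip
  v3 WRITE b 58 -> skip
  v4 WRITE a 46 -> keep
  v5 WRITE a 36 -> keep
  v6 WRITE b 32 -> skip
  v7 WRITE c 55 -> skip
  v8 WRITE c 38 -> skip
  v9 WRITE c 52 -> skip
  v10 WRITE a 3 -> drop (> snap)
  v11 WRITE b 64 -> skip
  v12 WRITE b 15 -> skip
  v13 WRITE b 47 -> skip
Collected: [(1, 20), (4, 46), (5, 36)]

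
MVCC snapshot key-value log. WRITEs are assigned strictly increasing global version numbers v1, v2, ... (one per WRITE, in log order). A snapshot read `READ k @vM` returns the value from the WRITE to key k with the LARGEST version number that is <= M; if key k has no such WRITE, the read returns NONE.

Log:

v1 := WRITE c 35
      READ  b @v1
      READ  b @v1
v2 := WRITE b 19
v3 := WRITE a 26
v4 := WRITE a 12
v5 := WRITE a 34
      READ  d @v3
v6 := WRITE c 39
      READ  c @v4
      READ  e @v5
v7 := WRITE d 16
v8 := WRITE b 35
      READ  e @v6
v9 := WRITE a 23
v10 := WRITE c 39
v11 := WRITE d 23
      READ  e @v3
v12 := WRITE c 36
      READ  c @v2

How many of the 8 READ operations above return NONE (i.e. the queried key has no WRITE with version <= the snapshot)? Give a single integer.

Answer: 6

Derivation:
v1: WRITE c=35  (c history now [(1, 35)])
READ b @v1: history=[] -> no version <= 1 -> NONE
READ b @v1: history=[] -> no version <= 1 -> NONE
v2: WRITE b=19  (b history now [(2, 19)])
v3: WRITE a=26  (a history now [(3, 26)])
v4: WRITE a=12  (a history now [(3, 26), (4, 12)])
v5: WRITE a=34  (a history now [(3, 26), (4, 12), (5, 34)])
READ d @v3: history=[] -> no version <= 3 -> NONE
v6: WRITE c=39  (c history now [(1, 35), (6, 39)])
READ c @v4: history=[(1, 35), (6, 39)] -> pick v1 -> 35
READ e @v5: history=[] -> no version <= 5 -> NONE
v7: WRITE d=16  (d history now [(7, 16)])
v8: WRITE b=35  (b history now [(2, 19), (8, 35)])
READ e @v6: history=[] -> no version <= 6 -> NONE
v9: WRITE a=23  (a history now [(3, 26), (4, 12), (5, 34), (9, 23)])
v10: WRITE c=39  (c history now [(1, 35), (6, 39), (10, 39)])
v11: WRITE d=23  (d history now [(7, 16), (11, 23)])
READ e @v3: history=[] -> no version <= 3 -> NONE
v12: WRITE c=36  (c history now [(1, 35), (6, 39), (10, 39), (12, 36)])
READ c @v2: history=[(1, 35), (6, 39), (10, 39), (12, 36)] -> pick v1 -> 35
Read results in order: ['NONE', 'NONE', 'NONE', '35', 'NONE', 'NONE', 'NONE', '35']
NONE count = 6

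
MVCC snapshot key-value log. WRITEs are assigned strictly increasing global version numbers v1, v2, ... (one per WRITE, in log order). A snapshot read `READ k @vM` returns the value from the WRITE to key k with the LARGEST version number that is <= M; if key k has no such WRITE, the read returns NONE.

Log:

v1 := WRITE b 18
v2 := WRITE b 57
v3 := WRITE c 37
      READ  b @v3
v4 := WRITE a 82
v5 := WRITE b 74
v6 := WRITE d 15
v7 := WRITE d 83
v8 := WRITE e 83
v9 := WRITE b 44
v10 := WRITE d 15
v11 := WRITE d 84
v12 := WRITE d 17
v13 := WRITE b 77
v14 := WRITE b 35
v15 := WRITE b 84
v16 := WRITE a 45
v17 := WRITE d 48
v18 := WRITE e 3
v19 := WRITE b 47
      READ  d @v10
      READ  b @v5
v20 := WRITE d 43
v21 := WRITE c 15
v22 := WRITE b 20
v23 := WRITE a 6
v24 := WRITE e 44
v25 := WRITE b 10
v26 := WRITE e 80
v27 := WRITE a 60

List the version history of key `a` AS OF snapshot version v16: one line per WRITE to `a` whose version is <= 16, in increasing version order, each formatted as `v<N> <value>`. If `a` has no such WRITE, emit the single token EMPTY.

Answer: v4 82
v16 45

Derivation:
Scan writes for key=a with version <= 16:
  v1 WRITE b 18 -> skip
  v2 WRITE b 57 -> skip
  v3 WRITE c 37 -> skip
  v4 WRITE a 82 -> keep
  v5 WRITE b 74 -> skip
  v6 WRITE d 15 -> skip
  v7 WRITE d 83 -> skip
  v8 WRITE e 83 -> skip
  v9 WRITE b 44 -> skip
  v10 WRITE d 15 -> skip
  v11 WRITE d 84 -> skip
  v12 WRITE d 17 -> skip
  v13 WRITE b 77 -> skip
  v14 WRITE b 35 -> skip
  v15 WRITE b 84 -> skip
  v16 WRITE a 45 -> keep
  v17 WRITE d 48 -> skip
  v18 WRITE e 3 -> skip
  v19 WRITE b 47 -> skip
  v20 WRITE d 43 -> skip
  v21 WRITE c 15 -> skip
  v22 WRITE b 20 -> skip
  v23 WRITE a 6 -> drop (> snap)
  v24 WRITE e 44 -> skip
  v25 WRITE b 10 -> skip
  v26 WRITE e 80 -> skip
  v27 WRITE a 60 -> drop (> snap)
Collected: [(4, 82), (16, 45)]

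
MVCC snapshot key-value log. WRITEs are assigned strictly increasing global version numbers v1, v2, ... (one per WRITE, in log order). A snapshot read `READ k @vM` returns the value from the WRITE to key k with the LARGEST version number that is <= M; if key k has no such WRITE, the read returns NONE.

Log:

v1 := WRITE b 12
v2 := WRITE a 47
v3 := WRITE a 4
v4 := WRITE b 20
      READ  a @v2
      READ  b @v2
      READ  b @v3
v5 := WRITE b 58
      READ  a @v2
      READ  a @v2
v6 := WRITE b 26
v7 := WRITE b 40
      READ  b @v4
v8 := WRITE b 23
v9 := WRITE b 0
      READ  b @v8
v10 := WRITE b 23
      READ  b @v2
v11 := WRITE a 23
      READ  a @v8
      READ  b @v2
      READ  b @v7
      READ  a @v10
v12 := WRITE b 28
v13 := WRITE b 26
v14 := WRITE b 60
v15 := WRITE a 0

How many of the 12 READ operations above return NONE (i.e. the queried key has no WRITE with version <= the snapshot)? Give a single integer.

Answer: 0

Derivation:
v1: WRITE b=12  (b history now [(1, 12)])
v2: WRITE a=47  (a history now [(2, 47)])
v3: WRITE a=4  (a history now [(2, 47), (3, 4)])
v4: WRITE b=20  (b history now [(1, 12), (4, 20)])
READ a @v2: history=[(2, 47), (3, 4)] -> pick v2 -> 47
READ b @v2: history=[(1, 12), (4, 20)] -> pick v1 -> 12
READ b @v3: history=[(1, 12), (4, 20)] -> pick v1 -> 12
v5: WRITE b=58  (b history now [(1, 12), (4, 20), (5, 58)])
READ a @v2: history=[(2, 47), (3, 4)] -> pick v2 -> 47
READ a @v2: history=[(2, 47), (3, 4)] -> pick v2 -> 47
v6: WRITE b=26  (b history now [(1, 12), (4, 20), (5, 58), (6, 26)])
v7: WRITE b=40  (b history now [(1, 12), (4, 20), (5, 58), (6, 26), (7, 40)])
READ b @v4: history=[(1, 12), (4, 20), (5, 58), (6, 26), (7, 40)] -> pick v4 -> 20
v8: WRITE b=23  (b history now [(1, 12), (4, 20), (5, 58), (6, 26), (7, 40), (8, 23)])
v9: WRITE b=0  (b history now [(1, 12), (4, 20), (5, 58), (6, 26), (7, 40), (8, 23), (9, 0)])
READ b @v8: history=[(1, 12), (4, 20), (5, 58), (6, 26), (7, 40), (8, 23), (9, 0)] -> pick v8 -> 23
v10: WRITE b=23  (b history now [(1, 12), (4, 20), (5, 58), (6, 26), (7, 40), (8, 23), (9, 0), (10, 23)])
READ b @v2: history=[(1, 12), (4, 20), (5, 58), (6, 26), (7, 40), (8, 23), (9, 0), (10, 23)] -> pick v1 -> 12
v11: WRITE a=23  (a history now [(2, 47), (3, 4), (11, 23)])
READ a @v8: history=[(2, 47), (3, 4), (11, 23)] -> pick v3 -> 4
READ b @v2: history=[(1, 12), (4, 20), (5, 58), (6, 26), (7, 40), (8, 23), (9, 0), (10, 23)] -> pick v1 -> 12
READ b @v7: history=[(1, 12), (4, 20), (5, 58), (6, 26), (7, 40), (8, 23), (9, 0), (10, 23)] -> pick v7 -> 40
READ a @v10: history=[(2, 47), (3, 4), (11, 23)] -> pick v3 -> 4
v12: WRITE b=28  (b history now [(1, 12), (4, 20), (5, 58), (6, 26), (7, 40), (8, 23), (9, 0), (10, 23), (12, 28)])
v13: WRITE b=26  (b history now [(1, 12), (4, 20), (5, 58), (6, 26), (7, 40), (8, 23), (9, 0), (10, 23), (12, 28), (13, 26)])
v14: WRITE b=60  (b history now [(1, 12), (4, 20), (5, 58), (6, 26), (7, 40), (8, 23), (9, 0), (10, 23), (12, 28), (13, 26), (14, 60)])
v15: WRITE a=0  (a history now [(2, 47), (3, 4), (11, 23), (15, 0)])
Read results in order: ['47', '12', '12', '47', '47', '20', '23', '12', '4', '12', '40', '4']
NONE count = 0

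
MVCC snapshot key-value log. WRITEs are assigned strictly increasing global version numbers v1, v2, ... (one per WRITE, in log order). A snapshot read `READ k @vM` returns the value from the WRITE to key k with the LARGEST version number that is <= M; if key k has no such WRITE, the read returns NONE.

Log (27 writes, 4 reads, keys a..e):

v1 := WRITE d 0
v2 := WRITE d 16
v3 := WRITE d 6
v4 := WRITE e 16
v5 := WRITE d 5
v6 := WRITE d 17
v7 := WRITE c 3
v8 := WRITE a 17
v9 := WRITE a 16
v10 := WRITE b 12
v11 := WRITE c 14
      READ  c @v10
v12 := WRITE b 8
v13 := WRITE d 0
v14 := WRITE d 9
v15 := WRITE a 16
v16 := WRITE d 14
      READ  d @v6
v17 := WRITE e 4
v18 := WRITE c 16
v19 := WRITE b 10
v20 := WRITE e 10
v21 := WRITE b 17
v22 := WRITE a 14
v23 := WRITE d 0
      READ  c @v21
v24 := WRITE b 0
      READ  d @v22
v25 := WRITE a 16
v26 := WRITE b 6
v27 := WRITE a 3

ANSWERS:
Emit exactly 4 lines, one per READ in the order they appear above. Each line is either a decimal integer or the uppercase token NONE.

Answer: 3
17
16
14

Derivation:
v1: WRITE d=0  (d history now [(1, 0)])
v2: WRITE d=16  (d history now [(1, 0), (2, 16)])
v3: WRITE d=6  (d history now [(1, 0), (2, 16), (3, 6)])
v4: WRITE e=16  (e history now [(4, 16)])
v5: WRITE d=5  (d history now [(1, 0), (2, 16), (3, 6), (5, 5)])
v6: WRITE d=17  (d history now [(1, 0), (2, 16), (3, 6), (5, 5), (6, 17)])
v7: WRITE c=3  (c history now [(7, 3)])
v8: WRITE a=17  (a history now [(8, 17)])
v9: WRITE a=16  (a history now [(8, 17), (9, 16)])
v10: WRITE b=12  (b history now [(10, 12)])
v11: WRITE c=14  (c history now [(7, 3), (11, 14)])
READ c @v10: history=[(7, 3), (11, 14)] -> pick v7 -> 3
v12: WRITE b=8  (b history now [(10, 12), (12, 8)])
v13: WRITE d=0  (d history now [(1, 0), (2, 16), (3, 6), (5, 5), (6, 17), (13, 0)])
v14: WRITE d=9  (d history now [(1, 0), (2, 16), (3, 6), (5, 5), (6, 17), (13, 0), (14, 9)])
v15: WRITE a=16  (a history now [(8, 17), (9, 16), (15, 16)])
v16: WRITE d=14  (d history now [(1, 0), (2, 16), (3, 6), (5, 5), (6, 17), (13, 0), (14, 9), (16, 14)])
READ d @v6: history=[(1, 0), (2, 16), (3, 6), (5, 5), (6, 17), (13, 0), (14, 9), (16, 14)] -> pick v6 -> 17
v17: WRITE e=4  (e history now [(4, 16), (17, 4)])
v18: WRITE c=16  (c history now [(7, 3), (11, 14), (18, 16)])
v19: WRITE b=10  (b history now [(10, 12), (12, 8), (19, 10)])
v20: WRITE e=10  (e history now [(4, 16), (17, 4), (20, 10)])
v21: WRITE b=17  (b history now [(10, 12), (12, 8), (19, 10), (21, 17)])
v22: WRITE a=14  (a history now [(8, 17), (9, 16), (15, 16), (22, 14)])
v23: WRITE d=0  (d history now [(1, 0), (2, 16), (3, 6), (5, 5), (6, 17), (13, 0), (14, 9), (16, 14), (23, 0)])
READ c @v21: history=[(7, 3), (11, 14), (18, 16)] -> pick v18 -> 16
v24: WRITE b=0  (b history now [(10, 12), (12, 8), (19, 10), (21, 17), (24, 0)])
READ d @v22: history=[(1, 0), (2, 16), (3, 6), (5, 5), (6, 17), (13, 0), (14, 9), (16, 14), (23, 0)] -> pick v16 -> 14
v25: WRITE a=16  (a history now [(8, 17), (9, 16), (15, 16), (22, 14), (25, 16)])
v26: WRITE b=6  (b history now [(10, 12), (12, 8), (19, 10), (21, 17), (24, 0), (26, 6)])
v27: WRITE a=3  (a history now [(8, 17), (9, 16), (15, 16), (22, 14), (25, 16), (27, 3)])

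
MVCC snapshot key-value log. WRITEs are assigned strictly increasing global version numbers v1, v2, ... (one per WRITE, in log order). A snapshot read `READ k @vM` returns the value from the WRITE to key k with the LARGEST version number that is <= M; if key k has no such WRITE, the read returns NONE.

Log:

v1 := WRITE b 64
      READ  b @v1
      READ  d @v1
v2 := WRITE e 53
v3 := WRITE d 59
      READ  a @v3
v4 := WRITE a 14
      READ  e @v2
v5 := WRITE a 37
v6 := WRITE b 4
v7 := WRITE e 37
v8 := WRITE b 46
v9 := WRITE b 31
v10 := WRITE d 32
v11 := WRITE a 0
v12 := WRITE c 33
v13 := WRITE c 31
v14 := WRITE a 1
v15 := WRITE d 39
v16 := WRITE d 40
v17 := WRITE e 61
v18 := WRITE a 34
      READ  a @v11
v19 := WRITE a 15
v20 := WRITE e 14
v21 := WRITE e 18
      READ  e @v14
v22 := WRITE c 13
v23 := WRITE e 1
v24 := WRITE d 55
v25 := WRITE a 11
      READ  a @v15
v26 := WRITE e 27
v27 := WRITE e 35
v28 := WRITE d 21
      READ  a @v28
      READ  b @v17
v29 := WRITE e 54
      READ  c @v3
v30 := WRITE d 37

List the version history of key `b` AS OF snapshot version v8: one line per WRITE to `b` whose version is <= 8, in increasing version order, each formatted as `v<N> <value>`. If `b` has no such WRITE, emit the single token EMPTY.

Answer: v1 64
v6 4
v8 46

Derivation:
Scan writes for key=b with version <= 8:
  v1 WRITE b 64 -> keep
  v2 WRITE e 53 -> skip
  v3 WRITE d 59 -> skip
  v4 WRITE a 14 -> skip
  v5 WRITE a 37 -> skip
  v6 WRITE b 4 -> keep
  v7 WRITE e 37 -> skip
  v8 WRITE b 46 -> keep
  v9 WRITE b 31 -> drop (> snap)
  v10 WRITE d 32 -> skip
  v11 WRITE a 0 -> skip
  v12 WRITE c 33 -> skip
  v13 WRITE c 31 -> skip
  v14 WRITE a 1 -> skip
  v15 WRITE d 39 -> skip
  v16 WRITE d 40 -> skip
  v17 WRITE e 61 -> skip
  v18 WRITE a 34 -> skip
  v19 WRITE a 15 -> skip
  v20 WRITE e 14 -> skip
  v21 WRITE e 18 -> skip
  v22 WRITE c 13 -> skip
  v23 WRITE e 1 -> skip
  v24 WRITE d 55 -> skip
  v25 WRITE a 11 -> skip
  v26 WRITE e 27 -> skip
  v27 WRITE e 35 -> skip
  v28 WRITE d 21 -> skip
  v29 WRITE e 54 -> skip
  v30 WRITE d 37 -> skip
Collected: [(1, 64), (6, 4), (8, 46)]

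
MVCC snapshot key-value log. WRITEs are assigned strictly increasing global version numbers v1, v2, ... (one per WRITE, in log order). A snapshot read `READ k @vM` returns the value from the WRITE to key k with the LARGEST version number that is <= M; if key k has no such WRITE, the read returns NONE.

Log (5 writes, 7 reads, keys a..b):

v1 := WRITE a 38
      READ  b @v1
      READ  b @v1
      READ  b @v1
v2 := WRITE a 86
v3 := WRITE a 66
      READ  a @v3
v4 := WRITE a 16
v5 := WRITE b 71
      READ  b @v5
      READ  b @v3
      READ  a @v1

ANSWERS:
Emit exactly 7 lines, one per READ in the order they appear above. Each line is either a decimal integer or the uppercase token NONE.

v1: WRITE a=38  (a history now [(1, 38)])
READ b @v1: history=[] -> no version <= 1 -> NONE
READ b @v1: history=[] -> no version <= 1 -> NONE
READ b @v1: history=[] -> no version <= 1 -> NONE
v2: WRITE a=86  (a history now [(1, 38), (2, 86)])
v3: WRITE a=66  (a history now [(1, 38), (2, 86), (3, 66)])
READ a @v3: history=[(1, 38), (2, 86), (3, 66)] -> pick v3 -> 66
v4: WRITE a=16  (a history now [(1, 38), (2, 86), (3, 66), (4, 16)])
v5: WRITE b=71  (b history now [(5, 71)])
READ b @v5: history=[(5, 71)] -> pick v5 -> 71
READ b @v3: history=[(5, 71)] -> no version <= 3 -> NONE
READ a @v1: history=[(1, 38), (2, 86), (3, 66), (4, 16)] -> pick v1 -> 38

Answer: NONE
NONE
NONE
66
71
NONE
38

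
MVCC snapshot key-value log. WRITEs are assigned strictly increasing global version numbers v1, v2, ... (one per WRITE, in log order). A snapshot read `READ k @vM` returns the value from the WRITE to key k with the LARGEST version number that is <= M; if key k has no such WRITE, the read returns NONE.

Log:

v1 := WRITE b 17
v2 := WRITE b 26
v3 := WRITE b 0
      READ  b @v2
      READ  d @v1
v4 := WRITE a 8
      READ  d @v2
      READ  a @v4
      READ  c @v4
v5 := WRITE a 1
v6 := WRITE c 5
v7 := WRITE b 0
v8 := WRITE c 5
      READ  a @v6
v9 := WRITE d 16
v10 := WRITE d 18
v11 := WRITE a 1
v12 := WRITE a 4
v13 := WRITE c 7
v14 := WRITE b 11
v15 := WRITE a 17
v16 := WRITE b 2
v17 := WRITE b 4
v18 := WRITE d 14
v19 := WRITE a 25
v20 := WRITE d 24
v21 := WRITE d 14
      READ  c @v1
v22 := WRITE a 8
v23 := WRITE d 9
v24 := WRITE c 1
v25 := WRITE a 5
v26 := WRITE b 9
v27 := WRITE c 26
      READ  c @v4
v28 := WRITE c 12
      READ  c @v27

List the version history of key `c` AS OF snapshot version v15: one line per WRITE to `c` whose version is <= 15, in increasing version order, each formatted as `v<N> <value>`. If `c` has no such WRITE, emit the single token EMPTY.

Answer: v6 5
v8 5
v13 7

Derivation:
Scan writes for key=c with version <= 15:
  v1 WRITE b 17 -> skip
  v2 WRITE b 26 -> skip
  v3 WRITE b 0 -> skip
  v4 WRITE a 8 -> skip
  v5 WRITE a 1 -> skip
  v6 WRITE c 5 -> keep
  v7 WRITE b 0 -> skip
  v8 WRITE c 5 -> keep
  v9 WRITE d 16 -> skip
  v10 WRITE d 18 -> skip
  v11 WRITE a 1 -> skip
  v12 WRITE a 4 -> skip
  v13 WRITE c 7 -> keep
  v14 WRITE b 11 -> skip
  v15 WRITE a 17 -> skip
  v16 WRITE b 2 -> skip
  v17 WRITE b 4 -> skip
  v18 WRITE d 14 -> skip
  v19 WRITE a 25 -> skip
  v20 WRITE d 24 -> skip
  v21 WRITE d 14 -> skip
  v22 WRITE a 8 -> skip
  v23 WRITE d 9 -> skip
  v24 WRITE c 1 -> drop (> snap)
  v25 WRITE a 5 -> skip
  v26 WRITE b 9 -> skip
  v27 WRITE c 26 -> drop (> snap)
  v28 WRITE c 12 -> drop (> snap)
Collected: [(6, 5), (8, 5), (13, 7)]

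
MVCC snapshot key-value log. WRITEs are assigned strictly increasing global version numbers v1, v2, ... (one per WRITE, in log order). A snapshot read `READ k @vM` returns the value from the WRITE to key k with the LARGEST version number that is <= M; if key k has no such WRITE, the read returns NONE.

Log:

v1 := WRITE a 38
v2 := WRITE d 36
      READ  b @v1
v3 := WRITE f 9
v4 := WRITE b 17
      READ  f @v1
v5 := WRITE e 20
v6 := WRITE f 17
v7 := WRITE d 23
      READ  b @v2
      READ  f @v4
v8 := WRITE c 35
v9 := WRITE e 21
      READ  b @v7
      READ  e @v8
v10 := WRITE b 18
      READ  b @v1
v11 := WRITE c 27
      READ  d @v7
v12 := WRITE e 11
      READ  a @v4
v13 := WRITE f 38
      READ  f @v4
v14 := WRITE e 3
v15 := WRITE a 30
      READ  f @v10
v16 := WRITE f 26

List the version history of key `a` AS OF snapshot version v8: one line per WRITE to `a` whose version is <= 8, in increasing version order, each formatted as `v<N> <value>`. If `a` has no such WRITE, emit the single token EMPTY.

Answer: v1 38

Derivation:
Scan writes for key=a with version <= 8:
  v1 WRITE a 38 -> keep
  v2 WRITE d 36 -> skip
  v3 WRITE f 9 -> skip
  v4 WRITE b 17 -> skip
  v5 WRITE e 20 -> skip
  v6 WRITE f 17 -> skip
  v7 WRITE d 23 -> skip
  v8 WRITE c 35 -> skip
  v9 WRITE e 21 -> skip
  v10 WRITE b 18 -> skip
  v11 WRITE c 27 -> skip
  v12 WRITE e 11 -> skip
  v13 WRITE f 38 -> skip
  v14 WRITE e 3 -> skip
  v15 WRITE a 30 -> drop (> snap)
  v16 WRITE f 26 -> skip
Collected: [(1, 38)]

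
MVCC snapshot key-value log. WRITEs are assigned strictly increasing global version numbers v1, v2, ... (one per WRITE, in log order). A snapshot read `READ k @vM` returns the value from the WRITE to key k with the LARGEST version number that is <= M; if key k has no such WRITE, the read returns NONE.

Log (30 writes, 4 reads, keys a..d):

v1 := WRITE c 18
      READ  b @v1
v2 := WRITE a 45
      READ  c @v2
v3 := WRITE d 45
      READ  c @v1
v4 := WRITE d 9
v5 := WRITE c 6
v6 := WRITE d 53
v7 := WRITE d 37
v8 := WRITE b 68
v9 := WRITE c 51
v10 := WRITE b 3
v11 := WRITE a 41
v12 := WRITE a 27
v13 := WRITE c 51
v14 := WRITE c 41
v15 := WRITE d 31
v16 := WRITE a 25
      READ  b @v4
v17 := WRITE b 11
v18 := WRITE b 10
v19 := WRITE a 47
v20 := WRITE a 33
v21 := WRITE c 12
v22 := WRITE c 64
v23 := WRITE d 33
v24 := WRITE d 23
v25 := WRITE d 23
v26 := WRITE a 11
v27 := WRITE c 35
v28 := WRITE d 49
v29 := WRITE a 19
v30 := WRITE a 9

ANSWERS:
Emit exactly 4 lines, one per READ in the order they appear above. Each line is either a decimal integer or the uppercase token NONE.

Answer: NONE
18
18
NONE

Derivation:
v1: WRITE c=18  (c history now [(1, 18)])
READ b @v1: history=[] -> no version <= 1 -> NONE
v2: WRITE a=45  (a history now [(2, 45)])
READ c @v2: history=[(1, 18)] -> pick v1 -> 18
v3: WRITE d=45  (d history now [(3, 45)])
READ c @v1: history=[(1, 18)] -> pick v1 -> 18
v4: WRITE d=9  (d history now [(3, 45), (4, 9)])
v5: WRITE c=6  (c history now [(1, 18), (5, 6)])
v6: WRITE d=53  (d history now [(3, 45), (4, 9), (6, 53)])
v7: WRITE d=37  (d history now [(3, 45), (4, 9), (6, 53), (7, 37)])
v8: WRITE b=68  (b history now [(8, 68)])
v9: WRITE c=51  (c history now [(1, 18), (5, 6), (9, 51)])
v10: WRITE b=3  (b history now [(8, 68), (10, 3)])
v11: WRITE a=41  (a history now [(2, 45), (11, 41)])
v12: WRITE a=27  (a history now [(2, 45), (11, 41), (12, 27)])
v13: WRITE c=51  (c history now [(1, 18), (5, 6), (9, 51), (13, 51)])
v14: WRITE c=41  (c history now [(1, 18), (5, 6), (9, 51), (13, 51), (14, 41)])
v15: WRITE d=31  (d history now [(3, 45), (4, 9), (6, 53), (7, 37), (15, 31)])
v16: WRITE a=25  (a history now [(2, 45), (11, 41), (12, 27), (16, 25)])
READ b @v4: history=[(8, 68), (10, 3)] -> no version <= 4 -> NONE
v17: WRITE b=11  (b history now [(8, 68), (10, 3), (17, 11)])
v18: WRITE b=10  (b history now [(8, 68), (10, 3), (17, 11), (18, 10)])
v19: WRITE a=47  (a history now [(2, 45), (11, 41), (12, 27), (16, 25), (19, 47)])
v20: WRITE a=33  (a history now [(2, 45), (11, 41), (12, 27), (16, 25), (19, 47), (20, 33)])
v21: WRITE c=12  (c history now [(1, 18), (5, 6), (9, 51), (13, 51), (14, 41), (21, 12)])
v22: WRITE c=64  (c history now [(1, 18), (5, 6), (9, 51), (13, 51), (14, 41), (21, 12), (22, 64)])
v23: WRITE d=33  (d history now [(3, 45), (4, 9), (6, 53), (7, 37), (15, 31), (23, 33)])
v24: WRITE d=23  (d history now [(3, 45), (4, 9), (6, 53), (7, 37), (15, 31), (23, 33), (24, 23)])
v25: WRITE d=23  (d history now [(3, 45), (4, 9), (6, 53), (7, 37), (15, 31), (23, 33), (24, 23), (25, 23)])
v26: WRITE a=11  (a history now [(2, 45), (11, 41), (12, 27), (16, 25), (19, 47), (20, 33), (26, 11)])
v27: WRITE c=35  (c history now [(1, 18), (5, 6), (9, 51), (13, 51), (14, 41), (21, 12), (22, 64), (27, 35)])
v28: WRITE d=49  (d history now [(3, 45), (4, 9), (6, 53), (7, 37), (15, 31), (23, 33), (24, 23), (25, 23), (28, 49)])
v29: WRITE a=19  (a history now [(2, 45), (11, 41), (12, 27), (16, 25), (19, 47), (20, 33), (26, 11), (29, 19)])
v30: WRITE a=9  (a history now [(2, 45), (11, 41), (12, 27), (16, 25), (19, 47), (20, 33), (26, 11), (29, 19), (30, 9)])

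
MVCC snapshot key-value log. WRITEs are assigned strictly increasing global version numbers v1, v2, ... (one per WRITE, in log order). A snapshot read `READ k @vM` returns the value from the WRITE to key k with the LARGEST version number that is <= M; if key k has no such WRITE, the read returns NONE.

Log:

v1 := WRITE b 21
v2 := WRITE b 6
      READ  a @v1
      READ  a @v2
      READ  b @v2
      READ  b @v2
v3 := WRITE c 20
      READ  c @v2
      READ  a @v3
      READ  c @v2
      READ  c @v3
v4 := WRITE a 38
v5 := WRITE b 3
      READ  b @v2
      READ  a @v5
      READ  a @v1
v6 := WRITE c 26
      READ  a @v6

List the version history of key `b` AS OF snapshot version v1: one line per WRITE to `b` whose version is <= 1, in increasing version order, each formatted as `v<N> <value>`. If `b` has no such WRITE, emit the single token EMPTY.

Scan writes for key=b with version <= 1:
  v1 WRITE b 21 -> keep
  v2 WRITE b 6 -> drop (> snap)
  v3 WRITE c 20 -> skip
  v4 WRITE a 38 -> skip
  v5 WRITE b 3 -> drop (> snap)
  v6 WRITE c 26 -> skip
Collected: [(1, 21)]

Answer: v1 21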